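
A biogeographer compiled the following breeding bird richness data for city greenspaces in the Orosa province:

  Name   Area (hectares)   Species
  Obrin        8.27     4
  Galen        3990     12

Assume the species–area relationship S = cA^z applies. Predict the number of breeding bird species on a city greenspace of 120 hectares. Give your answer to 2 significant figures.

6.4

z = ln(12/4) / ln(3990/8.27) = 1.0986 / 6.1789 = 0.1778
c = 4 / 8.27^0.1778 = 4 / 1.456 = 2.747
S₃ = 2.747 × 120^0.1778 = 2.747 × 2.342 ≈ 6.436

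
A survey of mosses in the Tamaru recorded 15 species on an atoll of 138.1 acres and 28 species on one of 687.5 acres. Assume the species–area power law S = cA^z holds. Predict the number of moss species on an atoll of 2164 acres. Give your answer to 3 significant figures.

43.7

z = ln(28/15) / ln(687.5/138.1) = 0.6242 / 1.6051 = 0.3889
c = 15 / 138.1^0.3889 = 15 / 6.796 = 2.207
S₃ = 2.207 × 2164^0.3889 = 2.207 × 19.81 ≈ 43.73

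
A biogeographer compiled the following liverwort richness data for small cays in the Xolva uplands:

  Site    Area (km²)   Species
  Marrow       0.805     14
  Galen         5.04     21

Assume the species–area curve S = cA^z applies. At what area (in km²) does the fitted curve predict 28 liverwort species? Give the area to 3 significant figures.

z = ln(21/14) / ln(5.04/0.805) = 0.4055 / 1.8343 = 0.2210
c = 14 / 0.805^0.2210 = 14 / 0.9532 = 14.69
A = (28/14.69)^(1/0.2210) ⇒ ln A = ln(1.906)/0.2210 = 2.9189
A = e^2.9189 ≈ 18.52 km²

18.5 km²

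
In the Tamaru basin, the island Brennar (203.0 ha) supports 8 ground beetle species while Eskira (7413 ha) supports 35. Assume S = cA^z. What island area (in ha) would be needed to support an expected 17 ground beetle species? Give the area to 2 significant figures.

z = ln(35/8) / ln(7413/203) = 1.4759 / 3.5978 = 0.4102
c = 8 / 203^0.4102 = 8 / 8.843 = 0.9047
A = (17/0.9047)^(1/0.4102) ⇒ ln A = ln(18.79)/0.4102 = 7.1507
A = e^7.1507 ≈ 1275 ha

1300 ha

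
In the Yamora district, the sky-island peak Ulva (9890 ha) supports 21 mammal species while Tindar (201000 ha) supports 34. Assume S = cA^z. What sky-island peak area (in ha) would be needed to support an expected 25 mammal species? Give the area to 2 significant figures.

z = ln(34/21) / ln(201000/9890) = 0.4818 / 3.0118 = 0.1600
c = 21 / 9890^0.1600 = 21 / 4.357 = 4.82
A = (25/4.82)^(1/0.1600) ⇒ ln A = ln(5.187)/0.1600 = 10.2891
A = e^10.2891 ≈ 29410 ha

29000 ha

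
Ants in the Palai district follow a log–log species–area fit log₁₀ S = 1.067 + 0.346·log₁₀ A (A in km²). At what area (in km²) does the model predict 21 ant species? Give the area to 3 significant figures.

5.47 km²

21 = 11.67 × A^0.346  ⇒  A^0.346 = 21/11.67 = 1.8
ln A = ln(1.8) / 0.346 = 0.5877 / 0.346 = 1.6985
A = e^1.6985 ≈ 5.465 km²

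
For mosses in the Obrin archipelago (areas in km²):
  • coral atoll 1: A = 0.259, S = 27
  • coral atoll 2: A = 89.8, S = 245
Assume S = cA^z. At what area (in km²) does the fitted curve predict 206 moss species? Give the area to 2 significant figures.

57 km²

z = ln(245/27) / ln(89.8/0.259) = 2.2054 / 5.8485 = 0.3771
c = 27 / 0.259^0.3771 = 27 / 0.6008 = 44.94
A = (206/44.94)^(1/0.3771) ⇒ ln A = ln(4.584)/0.3771 = 4.0378
A = e^4.0378 ≈ 56.7 km²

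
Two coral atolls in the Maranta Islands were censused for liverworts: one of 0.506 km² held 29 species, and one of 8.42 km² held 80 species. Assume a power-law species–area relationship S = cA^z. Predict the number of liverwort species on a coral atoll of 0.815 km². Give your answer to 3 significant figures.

z = ln(80/29) / ln(8.42/0.506) = 1.0147 / 2.8118 = 0.3609
c = 29 / 0.506^0.3609 = 29 / 0.782 = 37.08
S₃ = 37.08 × 0.815^0.3609 = 37.08 × 0.9288 ≈ 34.44

34.4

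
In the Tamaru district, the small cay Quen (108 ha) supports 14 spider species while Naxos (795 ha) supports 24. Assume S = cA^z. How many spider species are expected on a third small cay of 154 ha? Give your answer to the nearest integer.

z = ln(24/14) / ln(795/108) = 0.5390 / 1.9962 = 0.2700
c = 14 / 108^0.2700 = 14 / 3.54 = 3.954
S₃ = 3.954 × 154^0.2700 = 3.954 × 3.896 ≈ 15.41

15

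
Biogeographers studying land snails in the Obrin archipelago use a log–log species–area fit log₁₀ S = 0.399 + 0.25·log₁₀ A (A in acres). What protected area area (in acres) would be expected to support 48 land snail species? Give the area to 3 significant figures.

48 = 2.506 × A^0.25  ⇒  A^0.25 = 48/2.506 = 19.15
ln A = ln(19.15) / 0.25 = 2.9525 / 0.25 = 11.8099
A = e^11.8099 ≈ 134575 acres

135000 acres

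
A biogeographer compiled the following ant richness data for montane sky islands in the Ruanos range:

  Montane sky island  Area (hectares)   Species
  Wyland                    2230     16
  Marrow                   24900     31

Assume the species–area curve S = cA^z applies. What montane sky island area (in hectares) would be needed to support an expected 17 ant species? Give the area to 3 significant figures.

2780 hectares

z = ln(31/16) / ln(24900/2230) = 0.6614 / 2.4129 = 0.2741
c = 16 / 2230^0.2741 = 16 / 8.276 = 1.933
A = (17/1.933)^(1/0.2741) ⇒ ln A = ln(8.793)/0.2741 = 7.9309
A = e^7.9309 ≈ 2782 hectares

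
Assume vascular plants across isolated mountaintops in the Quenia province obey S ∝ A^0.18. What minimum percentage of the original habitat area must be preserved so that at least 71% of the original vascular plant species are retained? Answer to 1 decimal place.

Need (A_new/A_old)^0.18 = 0.71, so A_new/A_old = 0.71^(1/0.18) = 0.71^5.556
ln(A_new/A_old) = ln 0.71 / 0.18 = -0.3425 / 0.18 = -1.9027
A_new/A_old = e^-1.9027 ≈ 0.1492

14.9%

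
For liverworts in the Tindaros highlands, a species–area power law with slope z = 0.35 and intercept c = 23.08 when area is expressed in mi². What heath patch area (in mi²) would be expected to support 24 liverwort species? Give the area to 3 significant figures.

24 = 23.08 × A^0.35  ⇒  A^0.35 = 24/23.08 = 1.04
ln A = ln(1.04) / 0.35 = 0.0391 / 0.35 = 0.1117
A = e^0.1117 ≈ 1.118 mi²

1.12 mi²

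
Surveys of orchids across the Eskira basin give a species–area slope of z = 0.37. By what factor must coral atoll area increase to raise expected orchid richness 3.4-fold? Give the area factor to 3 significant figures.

(A₂/A₁)^0.37 = 3.4, so A₂/A₁ = 3.4^(1/0.37) = 3.4^2.703
ln(A₂/A₁) = ln 3.4 / 0.37 = 1.2238 / 0.37 = 3.3075
A₂/A₁ = e^3.3075 ≈ 27.32

27.3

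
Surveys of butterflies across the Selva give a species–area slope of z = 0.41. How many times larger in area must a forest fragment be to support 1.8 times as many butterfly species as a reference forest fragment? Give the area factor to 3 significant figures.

(A₂/A₁)^0.41 = 1.8, so A₂/A₁ = 1.8^(1/0.41) = 1.8^2.439
ln(A₂/A₁) = ln 1.8 / 0.41 = 0.5878 / 0.41 = 1.4336
A₂/A₁ = e^1.4336 ≈ 4.194

4.19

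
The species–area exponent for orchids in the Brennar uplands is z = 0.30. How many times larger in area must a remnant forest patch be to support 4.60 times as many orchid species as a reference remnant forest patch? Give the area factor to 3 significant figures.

(A₂/A₁)^0.3 = 4.6, so A₂/A₁ = 4.6^(1/0.3) = 4.6^3.333
ln(A₂/A₁) = ln 4.6 / 0.3 = 1.5261 / 0.3 = 5.0869
A₂/A₁ = e^5.0869 ≈ 161.9

162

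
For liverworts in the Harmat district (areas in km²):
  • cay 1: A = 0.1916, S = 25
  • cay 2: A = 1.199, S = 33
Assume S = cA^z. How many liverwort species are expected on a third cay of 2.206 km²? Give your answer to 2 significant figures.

36

z = ln(33/25) / ln(1.199/0.1916) = 0.2776 / 1.8338 = 0.1514
c = 25 / 0.1916^0.1514 = 25 / 0.7787 = 32.11
S₃ = 32.11 × 2.206^0.1514 = 32.11 × 1.127 ≈ 36.19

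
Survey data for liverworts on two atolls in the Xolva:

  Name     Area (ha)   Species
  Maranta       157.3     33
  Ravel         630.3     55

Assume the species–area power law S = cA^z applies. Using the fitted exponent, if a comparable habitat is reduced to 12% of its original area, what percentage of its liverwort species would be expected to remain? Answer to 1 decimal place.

45.8%

z = ln(55/33) / ln(630.3/157.3) = 0.5108 / 1.3880 = 0.3680
S_new/S_old = (A_new/A_old)^z = 0.12^0.3680 = exp(0.3680 × -2.1203) = 0.4583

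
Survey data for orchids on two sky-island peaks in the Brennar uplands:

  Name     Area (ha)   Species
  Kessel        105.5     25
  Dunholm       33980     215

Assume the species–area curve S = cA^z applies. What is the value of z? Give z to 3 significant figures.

0.373

Taking logs: ln S = ln c + z ln A, so z = (ln S₂ − ln S₁)/(ln A₂ − ln A₁).
z = ln(215/25) / ln(33980/105.5) = ln(8.6) / ln(322.1) = 2.1518 / 5.7748 = 0.3726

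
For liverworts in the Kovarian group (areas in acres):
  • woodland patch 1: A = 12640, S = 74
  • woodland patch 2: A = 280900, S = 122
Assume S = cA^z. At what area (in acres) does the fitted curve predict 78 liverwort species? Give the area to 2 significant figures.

18000 acres

z = ln(122/74) / ln(280900/12640) = 0.5000 / 3.1011 = 0.1612
c = 74 / 12640^0.1612 = 74 / 4.584 = 16.14
A = (78/16.14)^(1/0.1612) ⇒ ln A = ln(4.832)/0.1612 = 9.7712
A = e^9.7712 ≈ 17521 acres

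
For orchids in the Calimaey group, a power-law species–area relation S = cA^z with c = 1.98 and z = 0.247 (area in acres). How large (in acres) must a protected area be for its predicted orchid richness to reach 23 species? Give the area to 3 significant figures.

23 = 1.98 × A^0.247  ⇒  A^0.247 = 23/1.98 = 11.62
ln A = ln(11.62) / 0.247 = 2.4524 / 0.247 = 9.9287
A = e^9.9287 ≈ 20511 acres

20500 acres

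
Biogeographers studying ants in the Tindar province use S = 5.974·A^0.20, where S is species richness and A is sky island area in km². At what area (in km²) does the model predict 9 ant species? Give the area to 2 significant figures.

9 = 5.974 × A^0.2  ⇒  A^0.2 = 9/5.974 = 1.507
ln A = ln(1.507) / 0.2 = 0.4098 / 0.2 = 2.0490
A = e^2.0490 ≈ 7.76 km²

7.8 km²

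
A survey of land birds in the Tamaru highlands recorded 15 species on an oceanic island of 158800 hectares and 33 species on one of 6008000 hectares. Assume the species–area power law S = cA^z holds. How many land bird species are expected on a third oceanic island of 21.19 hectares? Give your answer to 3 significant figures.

z = ln(33/15) / ln(6008000/158800) = 0.7885 / 3.6332 = 0.2170
c = 15 / 158800^0.2170 = 15 / 13.45 = 1.115
S₃ = 1.115 × 21.19^0.2170 = 1.115 × 1.94 ≈ 2.164

2.16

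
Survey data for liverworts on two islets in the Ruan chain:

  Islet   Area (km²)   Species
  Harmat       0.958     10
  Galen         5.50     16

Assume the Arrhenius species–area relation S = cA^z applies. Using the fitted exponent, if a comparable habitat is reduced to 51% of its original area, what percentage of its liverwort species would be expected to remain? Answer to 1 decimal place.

83.4%

z = ln(16/10) / ln(5.5/0.958) = 0.4700 / 1.7477 = 0.2689
S_new/S_old = (A_new/A_old)^z = 0.51^0.2689 = exp(0.2689 × -0.6733) = 0.8344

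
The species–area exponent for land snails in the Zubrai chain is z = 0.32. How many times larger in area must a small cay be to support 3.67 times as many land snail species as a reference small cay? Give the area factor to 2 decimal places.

(A₂/A₁)^0.32 = 3.67, so A₂/A₁ = 3.67^(1/0.32) = 3.67^3.125
ln(A₂/A₁) = ln 3.67 / 0.32 = 1.3002 / 0.32 = 4.0631
A₂/A₁ = e^4.0631 ≈ 58.15

58.15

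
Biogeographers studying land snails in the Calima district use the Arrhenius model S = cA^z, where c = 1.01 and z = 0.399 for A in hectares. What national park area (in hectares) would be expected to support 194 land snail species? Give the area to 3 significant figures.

528000 hectares

194 = 1.01 × A^0.399  ⇒  A^0.399 = 194/1.01 = 192.1
ln A = ln(192.1) / 0.399 = 5.2579 / 0.399 = 13.1777
A = e^13.1777 ≈ 528455 hectares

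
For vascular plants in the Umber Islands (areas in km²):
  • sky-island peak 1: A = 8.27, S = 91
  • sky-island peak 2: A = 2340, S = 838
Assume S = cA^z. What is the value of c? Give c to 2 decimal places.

z = ln(S₂/S₁) / ln(A₂/A₁) = ln(838/91) / ln(2340/8.27) = 2.2202 / 5.6453 = 0.3933
c = S₁ / A₁^z = 91 / 8.27^0.3933 = 91 / 2.295 = 39.65

39.65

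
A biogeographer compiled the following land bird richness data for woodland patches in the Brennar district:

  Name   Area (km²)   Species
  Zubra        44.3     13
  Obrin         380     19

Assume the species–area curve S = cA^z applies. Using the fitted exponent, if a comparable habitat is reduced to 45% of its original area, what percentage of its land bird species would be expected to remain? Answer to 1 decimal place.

86.8%

z = ln(19/13) / ln(380/44.3) = 0.3795 / 2.1492 = 0.1766
S_new/S_old = (A_new/A_old)^z = 0.45^0.1766 = exp(0.1766 × -0.7985) = 0.8685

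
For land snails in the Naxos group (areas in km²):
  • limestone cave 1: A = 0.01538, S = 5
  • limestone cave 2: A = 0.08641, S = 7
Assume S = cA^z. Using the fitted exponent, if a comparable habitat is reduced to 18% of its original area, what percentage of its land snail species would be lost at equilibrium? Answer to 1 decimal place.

z = ln(7/5) / ln(0.08641/0.01538) = 0.3365 / 1.7260 = 0.1949
S_new/S_old = (A_new/A_old)^z = 0.18^0.1949 = exp(0.1949 × -1.7148) = 0.7159
Fraction lost = 1 − 0.7159 = 0.2841

28.4%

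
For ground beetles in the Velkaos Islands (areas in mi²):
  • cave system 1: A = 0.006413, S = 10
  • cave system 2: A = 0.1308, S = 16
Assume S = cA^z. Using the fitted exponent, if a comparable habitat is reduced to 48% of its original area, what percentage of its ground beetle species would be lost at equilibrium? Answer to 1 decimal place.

10.8%

z = ln(16/10) / ln(0.1308/0.006413) = 0.4700 / 3.0153 = 0.1559
S_new/S_old = (A_new/A_old)^z = 0.48^0.1559 = exp(0.1559 × -0.7340) = 0.8919
Fraction lost = 1 − 0.8919 = 0.1081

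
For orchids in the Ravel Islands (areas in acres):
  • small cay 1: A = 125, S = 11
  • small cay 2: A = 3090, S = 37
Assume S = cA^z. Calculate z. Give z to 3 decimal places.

0.378

Taking logs: ln S = ln c + z ln A, so z = (ln S₂ − ln S₁)/(ln A₂ − ln A₁).
z = ln(37/11) / ln(3090/125) = ln(3.364) / ln(24.72) = 1.2130 / 3.2076 = 0.3782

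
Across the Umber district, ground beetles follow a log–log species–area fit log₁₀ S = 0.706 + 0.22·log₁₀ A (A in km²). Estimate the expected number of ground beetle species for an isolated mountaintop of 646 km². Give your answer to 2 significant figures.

S = 5.082 × 646^0.22 = 5.082 × 4.152 ≈ 21.1

21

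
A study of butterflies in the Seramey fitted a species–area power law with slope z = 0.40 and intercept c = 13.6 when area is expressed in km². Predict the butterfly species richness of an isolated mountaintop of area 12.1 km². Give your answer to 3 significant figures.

36.9

S = 13.6 × 12.1^0.4
ln S = ln 13.6 + 0.4 × ln 12.1 = 2.6101 + 0.4 × 2.4932 = 3.6074
S = e^3.6074 ≈ 36.87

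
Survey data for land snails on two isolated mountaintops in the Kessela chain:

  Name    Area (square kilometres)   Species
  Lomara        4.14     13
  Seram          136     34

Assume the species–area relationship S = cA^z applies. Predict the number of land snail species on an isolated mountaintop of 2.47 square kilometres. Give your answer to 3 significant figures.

z = ln(34/13) / ln(136/4.14) = 0.9614 / 3.4920 = 0.2753
c = 13 / 4.14^0.2753 = 13 / 1.479 = 8.792
S₃ = 8.792 × 2.47^0.2753 = 8.792 × 1.283 ≈ 11.28

11.3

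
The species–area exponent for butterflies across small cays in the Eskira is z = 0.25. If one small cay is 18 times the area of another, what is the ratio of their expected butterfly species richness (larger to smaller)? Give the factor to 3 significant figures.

2.06

S₂/S₁ = (A₂/A₁)^z = 18^0.25
ln(S₂/S₁) = 0.25 × ln 18 = 0.25 × 2.8904 = 0.7226
S₂/S₁ = e^0.7226 ≈ 2.06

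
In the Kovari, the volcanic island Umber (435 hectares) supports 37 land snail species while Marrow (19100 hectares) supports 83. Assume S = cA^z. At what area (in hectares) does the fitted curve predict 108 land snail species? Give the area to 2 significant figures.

66000 hectares

z = ln(83/37) / ln(19100/435) = 0.8079 / 3.7821 = 0.2136
c = 37 / 435^0.2136 = 37 / 3.661 = 10.11
A = (108/10.11)^(1/0.2136) ⇒ ln A = ln(10.69)/0.2136 = 11.0900
A = e^11.0900 ≈ 65511 hectares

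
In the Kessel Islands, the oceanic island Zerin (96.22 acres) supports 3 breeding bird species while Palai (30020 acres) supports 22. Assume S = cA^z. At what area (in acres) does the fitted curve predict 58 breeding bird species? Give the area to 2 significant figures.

490000 acres

z = ln(22/3) / ln(30020/96.22) = 1.9924 / 5.7430 = 0.3469
c = 3 / 96.22^0.3469 = 3 / 4.876 = 0.6153
A = (58/0.6153)^(1/0.3469) ⇒ ln A = ln(94.27)/0.3469 = 13.1038
A = e^13.1038 ≈ 490814 acres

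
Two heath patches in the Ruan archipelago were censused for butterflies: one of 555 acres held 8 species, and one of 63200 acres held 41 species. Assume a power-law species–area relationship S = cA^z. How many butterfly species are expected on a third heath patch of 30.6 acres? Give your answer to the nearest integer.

z = ln(41/8) / ln(63200/555) = 1.6341 / 4.7351 = 0.3451
c = 8 / 555^0.3451 = 8 / 8.853 = 0.9037
S₃ = 0.9037 × 30.6^0.3451 = 0.9037 × 3.256 ≈ 2.943

3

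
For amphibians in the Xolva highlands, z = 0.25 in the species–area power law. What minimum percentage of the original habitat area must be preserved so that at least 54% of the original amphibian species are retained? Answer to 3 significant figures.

Need (A_new/A_old)^0.25 = 0.54, so A_new/A_old = 0.54^(1/0.25) = 0.54^4
ln(A_new/A_old) = ln 0.54 / 0.25 = -0.6162 / 0.25 = -2.4647
A_new/A_old = e^-2.4647 ≈ 0.08503

8.50%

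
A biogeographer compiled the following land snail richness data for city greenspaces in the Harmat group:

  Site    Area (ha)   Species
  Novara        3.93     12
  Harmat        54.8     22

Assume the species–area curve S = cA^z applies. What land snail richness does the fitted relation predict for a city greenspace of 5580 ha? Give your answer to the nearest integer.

z = ln(22/12) / ln(54.8/3.93) = 0.6061 / 2.6351 = 0.2300
c = 12 / 3.93^0.2300 = 12 / 1.37 = 8.759
S₃ = 8.759 × 5580^0.2300 = 8.759 × 7.275 ≈ 63.72

64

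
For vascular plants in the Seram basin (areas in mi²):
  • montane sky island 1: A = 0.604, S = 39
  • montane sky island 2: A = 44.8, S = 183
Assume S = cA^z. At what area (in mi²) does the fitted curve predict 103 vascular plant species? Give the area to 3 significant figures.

z = ln(183/39) / ln(44.8/0.604) = 1.5459 / 4.3064 = 0.3590
c = 39 / 0.604^0.3590 = 39 / 0.8344 = 46.74
A = (103/46.74)^(1/0.3590) ⇒ ln A = ln(2.204)/0.3590 = 2.2011
A = e^2.2011 ≈ 9.035 mi²

9.04 mi²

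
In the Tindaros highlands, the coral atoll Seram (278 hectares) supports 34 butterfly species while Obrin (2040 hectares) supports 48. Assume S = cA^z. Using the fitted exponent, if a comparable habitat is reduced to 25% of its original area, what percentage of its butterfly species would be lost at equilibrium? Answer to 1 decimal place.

21.3%

z = ln(48/34) / ln(2040/278) = 0.3448 / 1.9931 = 0.1730
S_new/S_old = (A_new/A_old)^z = 0.25^0.1730 = exp(0.1730 × -1.3863) = 0.7867
Fraction lost = 1 − 0.7867 = 0.2133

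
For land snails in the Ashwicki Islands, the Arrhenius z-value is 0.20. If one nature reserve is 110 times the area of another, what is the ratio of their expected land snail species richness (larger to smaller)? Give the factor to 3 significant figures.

2.56

S₂/S₁ = (A₂/A₁)^z = 110^0.2
ln(S₂/S₁) = 0.2 × ln 110 = 0.2 × 4.7005 = 0.9401
S₂/S₁ = e^0.9401 ≈ 2.56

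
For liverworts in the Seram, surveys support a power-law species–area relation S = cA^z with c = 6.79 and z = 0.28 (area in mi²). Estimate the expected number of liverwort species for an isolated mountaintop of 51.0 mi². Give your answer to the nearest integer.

S = 6.79 × 51^0.28
ln S = ln 6.79 + 0.28 × ln 51 = 1.9155 + 0.28 × 3.9318 = 3.0164
S = e^3.0164 ≈ 20.42

20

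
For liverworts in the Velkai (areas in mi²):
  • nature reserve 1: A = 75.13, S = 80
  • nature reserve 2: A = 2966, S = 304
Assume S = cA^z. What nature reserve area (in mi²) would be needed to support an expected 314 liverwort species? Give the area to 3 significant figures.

z = ln(304/80) / ln(2966/75.13) = 1.3350 / 3.6757 = 0.3632
c = 80 / 75.13^0.3632 = 80 / 4.8 = 16.67
A = (314/16.67)^(1/0.3632) ⇒ ln A = ln(18.84)/0.3632 = 8.0841
A = e^8.0841 ≈ 3242 mi²

3240 mi²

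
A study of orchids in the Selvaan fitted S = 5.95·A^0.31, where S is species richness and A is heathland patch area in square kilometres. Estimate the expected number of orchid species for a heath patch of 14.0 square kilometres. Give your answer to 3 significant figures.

S = 5.95 × 14^0.31
ln S = ln 5.95 + 0.31 × ln 14 = 1.7834 + 0.31 × 2.6391 = 2.6015
S = e^2.6015 ≈ 13.48

13.5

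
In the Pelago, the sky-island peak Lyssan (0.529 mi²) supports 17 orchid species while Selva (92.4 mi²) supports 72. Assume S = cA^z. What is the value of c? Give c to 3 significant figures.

20.3

z = ln(S₂/S₁) / ln(A₂/A₁) = ln(72/17) / ln(92.4/0.529) = 1.4435 / 5.1629 = 0.2796
c = S₁ / A₁^z = 17 / 0.529^0.2796 = 17 / 0.8369 = 20.31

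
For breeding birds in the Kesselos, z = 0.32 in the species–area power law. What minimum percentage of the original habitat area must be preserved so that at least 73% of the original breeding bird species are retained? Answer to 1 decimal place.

Need (A_new/A_old)^0.32 = 0.73, so A_new/A_old = 0.73^(1/0.32) = 0.73^3.125
ln(A_new/A_old) = ln 0.73 / 0.32 = -0.3147 / 0.32 = -0.9835
A_new/A_old = e^-0.9835 ≈ 0.374

37.4%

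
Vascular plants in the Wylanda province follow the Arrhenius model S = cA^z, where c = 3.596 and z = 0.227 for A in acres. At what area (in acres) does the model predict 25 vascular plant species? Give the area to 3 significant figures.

5130 acres

25 = 3.596 × A^0.227  ⇒  A^0.227 = 25/3.596 = 6.952
ln A = ln(6.952) / 0.227 = 1.9391 / 0.227 = 8.5421
A = e^8.5421 ≈ 5126 acres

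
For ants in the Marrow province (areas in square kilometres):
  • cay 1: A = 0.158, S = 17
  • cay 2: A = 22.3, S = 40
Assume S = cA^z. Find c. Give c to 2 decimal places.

23.39

z = ln(S₂/S₁) / ln(A₂/A₁) = ln(40/17) / ln(22.3/0.158) = 0.8557 / 4.9497 = 0.1729
c = S₁ / A₁^z = 17 / 0.158^0.1729 = 17 / 0.7269 = 23.39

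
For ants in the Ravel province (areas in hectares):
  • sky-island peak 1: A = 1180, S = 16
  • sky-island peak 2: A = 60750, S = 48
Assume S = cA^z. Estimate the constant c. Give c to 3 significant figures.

2.23

z = ln(S₂/S₁) / ln(A₂/A₁) = ln(48/16) / ln(60750/1180) = 1.0986 / 3.9413 = 0.2787
c = S₁ / A₁^z = 16 / 1180^0.2787 = 16 / 7.183 = 2.228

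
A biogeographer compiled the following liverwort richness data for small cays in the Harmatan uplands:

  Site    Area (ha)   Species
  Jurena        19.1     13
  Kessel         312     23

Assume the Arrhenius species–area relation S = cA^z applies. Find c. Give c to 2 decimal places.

7.12

z = ln(S₂/S₁) / ln(A₂/A₁) = ln(23/13) / ln(312/19.1) = 0.5705 / 2.7933 = 0.2043
c = S₁ / A₁^z = 13 / 19.1^0.2043 = 13 / 1.827 = 7.117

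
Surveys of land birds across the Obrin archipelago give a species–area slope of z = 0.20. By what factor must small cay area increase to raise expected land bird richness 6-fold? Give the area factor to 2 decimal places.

7776.00

(A₂/A₁)^0.2 = 6, so A₂/A₁ = 6^(1/0.2) = 6^5
ln(A₂/A₁) = ln 6 / 0.2 = 1.7918 / 0.2 = 8.9588
A₂/A₁ = e^8.9588 ≈ 7776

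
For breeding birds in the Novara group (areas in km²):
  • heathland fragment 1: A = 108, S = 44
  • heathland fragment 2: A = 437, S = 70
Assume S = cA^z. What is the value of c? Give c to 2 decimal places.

9.29

z = ln(S₂/S₁) / ln(A₂/A₁) = ln(70/44) / ln(437/108) = 0.4643 / 1.3978 = 0.3322
c = S₁ / A₁^z = 44 / 108^0.3322 = 44 / 4.736 = 9.29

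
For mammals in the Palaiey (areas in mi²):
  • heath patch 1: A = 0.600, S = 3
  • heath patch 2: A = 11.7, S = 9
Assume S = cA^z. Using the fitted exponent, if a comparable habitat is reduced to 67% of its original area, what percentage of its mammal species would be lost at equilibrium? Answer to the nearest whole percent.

z = ln(9/3) / ln(11.7/0.6) = 1.0986 / 2.9704 = 0.3699
S_new/S_old = (A_new/A_old)^z = 0.67^0.3699 = exp(0.3699 × -0.4005) = 0.8623
Fraction lost = 1 − 0.8623 = 0.1377

14%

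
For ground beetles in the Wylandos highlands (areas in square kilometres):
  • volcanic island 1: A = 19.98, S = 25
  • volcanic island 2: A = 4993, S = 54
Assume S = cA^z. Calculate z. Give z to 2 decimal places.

0.14

Taking logs: ln S = ln c + z ln A, so z = (ln S₂ − ln S₁)/(ln A₂ − ln A₁).
z = ln(54/25) / ln(4993/19.98) = ln(2.16) / ln(249.9) = 0.7701 / 5.5211 = 0.1395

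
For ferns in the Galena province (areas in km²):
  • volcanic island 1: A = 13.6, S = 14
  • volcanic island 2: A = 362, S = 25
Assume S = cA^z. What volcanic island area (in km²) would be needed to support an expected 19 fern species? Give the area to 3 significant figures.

z = ln(25/14) / ln(362/13.6) = 0.5798 / 3.2816 = 0.1767
c = 14 / 13.6^0.1767 = 14 / 1.586 = 8.828
A = (19/8.828)^(1/0.1767) ⇒ ln A = ln(2.152)/0.1767 = 4.3384
A = e^4.3384 ≈ 76.59 km²

76.6 km²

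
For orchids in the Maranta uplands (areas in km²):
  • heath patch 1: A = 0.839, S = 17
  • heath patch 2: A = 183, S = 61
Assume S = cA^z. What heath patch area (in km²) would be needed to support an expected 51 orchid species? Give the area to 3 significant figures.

86.0 km²

z = ln(61/17) / ln(183/0.839) = 1.2777 / 5.3850 = 0.2373
c = 17 / 0.839^0.2373 = 17 / 0.9592 = 17.72
A = (51/17.72)^(1/0.2373) ⇒ ln A = ln(2.878)/0.2373 = 4.4548
A = e^4.4548 ≈ 86.04 km²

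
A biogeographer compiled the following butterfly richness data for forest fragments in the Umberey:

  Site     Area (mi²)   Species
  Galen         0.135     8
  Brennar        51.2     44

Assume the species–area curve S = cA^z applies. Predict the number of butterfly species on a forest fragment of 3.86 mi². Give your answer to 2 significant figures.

z = ln(44/8) / ln(51.2/0.135) = 1.7047 / 5.9382 = 0.2871
c = 8 / 0.135^0.2871 = 8 / 0.5628 = 14.22
S₃ = 14.22 × 3.86^0.2871 = 14.22 × 1.474 ≈ 20.95

21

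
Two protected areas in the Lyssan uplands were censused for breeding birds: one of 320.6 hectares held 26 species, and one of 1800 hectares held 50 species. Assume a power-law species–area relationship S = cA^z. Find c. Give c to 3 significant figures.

2.92

z = ln(S₂/S₁) / ln(A₂/A₁) = ln(50/26) / ln(1800/320.6) = 0.6539 / 1.7253 = 0.3790
c = S₁ / A₁^z = 26 / 320.6^0.3790 = 26 / 8.908 = 2.919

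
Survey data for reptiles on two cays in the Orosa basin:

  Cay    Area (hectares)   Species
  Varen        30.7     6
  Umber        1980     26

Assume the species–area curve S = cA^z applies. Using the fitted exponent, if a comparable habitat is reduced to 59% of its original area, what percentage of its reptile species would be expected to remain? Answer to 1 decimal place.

z = ln(26/6) / ln(1980/30.7) = 1.4663 / 4.1666 = 0.3519
S_new/S_old = (A_new/A_old)^z = 0.59^0.3519 = exp(0.3519 × -0.5276) = 0.8305

83.1%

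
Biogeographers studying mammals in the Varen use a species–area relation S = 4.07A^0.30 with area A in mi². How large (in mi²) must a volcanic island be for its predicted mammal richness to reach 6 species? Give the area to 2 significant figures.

3.6 mi²

6 = 4.07 × A^0.3  ⇒  A^0.3 = 6/4.07 = 1.474
ln A = ln(1.474) / 0.3 = 0.3881 / 0.3 = 1.2937
A = e^1.2937 ≈ 3.646 mi²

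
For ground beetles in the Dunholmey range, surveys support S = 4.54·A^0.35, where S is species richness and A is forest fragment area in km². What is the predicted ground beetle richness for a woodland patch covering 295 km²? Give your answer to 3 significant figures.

33.2

S = 4.54 × 295^0.35
ln S = ln 4.54 + 0.35 × ln 295 = 1.5129 + 0.35 × 5.6870 = 3.5034
S = e^3.5034 ≈ 33.23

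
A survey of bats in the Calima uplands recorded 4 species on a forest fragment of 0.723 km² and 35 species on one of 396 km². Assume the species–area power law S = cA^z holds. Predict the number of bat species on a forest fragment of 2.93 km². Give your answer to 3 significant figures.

6.47

z = ln(35/4) / ln(396/0.723) = 2.1691 / 6.3058 = 0.3440
c = 4 / 0.723^0.3440 = 4 / 0.8944 = 4.472
S₃ = 4.472 × 2.93^0.3440 = 4.472 × 1.447 ≈ 6.473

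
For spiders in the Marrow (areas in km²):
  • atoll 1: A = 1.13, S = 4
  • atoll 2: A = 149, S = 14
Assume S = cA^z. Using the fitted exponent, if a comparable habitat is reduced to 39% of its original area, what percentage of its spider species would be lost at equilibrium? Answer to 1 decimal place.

21.5%

z = ln(14/4) / ln(149/1.13) = 1.2528 / 4.8817 = 0.2566
S_new/S_old = (A_new/A_old)^z = 0.39^0.2566 = exp(0.2566 × -0.9416) = 0.7853
Fraction lost = 1 − 0.7853 = 0.2147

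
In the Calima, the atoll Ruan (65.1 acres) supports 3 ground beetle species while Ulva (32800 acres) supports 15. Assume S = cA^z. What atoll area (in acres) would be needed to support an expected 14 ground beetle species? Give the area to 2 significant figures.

25000 acres

z = ln(15/3) / ln(32800/65.1) = 1.6094 / 6.2223 = 0.2587
c = 3 / 65.1^0.2587 = 3 / 2.945 = 1.019
A = (14/1.019)^(1/0.2587) ⇒ ln A = ln(13.74)/0.2587 = 10.1314
A = e^10.1314 ≈ 25121 acres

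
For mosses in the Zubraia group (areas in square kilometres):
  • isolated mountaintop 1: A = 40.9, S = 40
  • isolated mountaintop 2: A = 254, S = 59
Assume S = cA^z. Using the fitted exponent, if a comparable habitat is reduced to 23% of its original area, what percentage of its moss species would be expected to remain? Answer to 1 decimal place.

z = ln(59/40) / ln(254/40.9) = 0.3887 / 1.8262 = 0.2128
S_new/S_old = (A_new/A_old)^z = 0.23^0.2128 = exp(0.2128 × -1.4697) = 0.7314

73.1%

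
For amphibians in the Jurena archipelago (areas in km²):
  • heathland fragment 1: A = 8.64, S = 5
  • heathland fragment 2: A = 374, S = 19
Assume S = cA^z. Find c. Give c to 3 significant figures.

z = ln(S₂/S₁) / ln(A₂/A₁) = ln(19/5) / ln(374/8.64) = 1.3350 / 3.7679 = 0.3543
c = S₁ / A₁^z = 5 / 8.64^0.3543 = 5 / 2.147 = 2.329

2.33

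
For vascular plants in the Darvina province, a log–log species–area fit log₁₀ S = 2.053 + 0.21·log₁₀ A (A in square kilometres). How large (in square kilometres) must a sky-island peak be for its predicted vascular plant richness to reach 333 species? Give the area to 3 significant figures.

333 = 113 × A^0.21  ⇒  A^0.21 = 333/113 = 2.947
ln A = ln(2.947) / 0.21 = 1.0809 / 0.21 = 5.1473
A = e^5.1473 ≈ 172 square kilometres

172 square kilometres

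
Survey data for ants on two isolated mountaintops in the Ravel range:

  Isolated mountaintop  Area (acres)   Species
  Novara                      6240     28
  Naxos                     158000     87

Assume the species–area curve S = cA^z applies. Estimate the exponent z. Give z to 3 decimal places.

Taking logs: ln S = ln c + z ln A, so z = (ln S₂ − ln S₁)/(ln A₂ − ln A₁).
z = ln(87/28) / ln(158000/6240) = ln(3.107) / ln(25.32) = 1.1337 / 3.2316 = 0.3508

0.351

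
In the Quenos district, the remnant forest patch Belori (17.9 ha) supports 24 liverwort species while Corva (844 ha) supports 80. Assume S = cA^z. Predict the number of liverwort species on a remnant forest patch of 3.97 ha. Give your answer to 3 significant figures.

z = ln(80/24) / ln(844/17.9) = 1.2040 / 3.8534 = 0.3124
c = 24 / 17.9^0.3124 = 24 / 2.463 = 9.745
S₃ = 9.745 × 3.97^0.3124 = 9.745 × 1.538 ≈ 14.99

15.0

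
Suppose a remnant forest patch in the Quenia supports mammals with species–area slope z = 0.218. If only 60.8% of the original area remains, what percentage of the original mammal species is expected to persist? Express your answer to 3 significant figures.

89.7%

S_new/S_old = (A_new/A_old)^z = 0.608^0.218
= exp(0.218 × ln 0.608) = exp(0.218 × -0.4976) = exp(-0.1085) ≈ 0.8972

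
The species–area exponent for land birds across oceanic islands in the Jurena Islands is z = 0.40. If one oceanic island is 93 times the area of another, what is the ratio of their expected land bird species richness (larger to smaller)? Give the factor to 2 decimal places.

6.13

S₂/S₁ = (A₂/A₁)^z = 93^0.4
ln(S₂/S₁) = 0.4 × ln 93 = 0.4 × 4.5326 = 1.8130
S₂/S₁ = e^1.8130 ≈ 6.129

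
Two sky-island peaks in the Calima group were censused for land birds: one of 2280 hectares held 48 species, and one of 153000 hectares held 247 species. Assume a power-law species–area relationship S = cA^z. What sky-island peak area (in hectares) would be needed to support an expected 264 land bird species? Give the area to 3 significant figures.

182000 hectares

z = ln(247/48) / ln(153000/2280) = 1.6382 / 4.2063 = 0.3895
c = 48 / 2280^0.3895 = 48 / 20.31 = 2.363
A = (264/2.363)^(1/0.3895) ⇒ ln A = ln(111.7)/0.3895 = 12.1091
A = e^12.1091 ≈ 181516 hectares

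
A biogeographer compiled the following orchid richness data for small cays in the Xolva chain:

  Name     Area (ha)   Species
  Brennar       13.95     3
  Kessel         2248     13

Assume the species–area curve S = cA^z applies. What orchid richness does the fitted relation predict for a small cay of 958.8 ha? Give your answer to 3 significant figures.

z = ln(13/3) / ln(2248/13.95) = 1.4663 / 5.0823 = 0.2885
c = 3 / 13.95^0.2885 = 3 / 2.139 = 1.402
S₃ = 1.402 × 958.8^0.2885 = 1.402 × 7.249 ≈ 10.17

10.2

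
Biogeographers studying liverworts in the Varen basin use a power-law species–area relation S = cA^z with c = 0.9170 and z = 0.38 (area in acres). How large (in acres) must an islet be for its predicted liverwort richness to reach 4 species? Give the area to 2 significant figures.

48 acres

4 = 0.917 × A^0.38  ⇒  A^0.38 = 4/0.917 = 4.362
ln A = ln(4.362) / 0.38 = 1.4729 / 0.38 = 3.8762
A = e^3.8762 ≈ 48.24 acres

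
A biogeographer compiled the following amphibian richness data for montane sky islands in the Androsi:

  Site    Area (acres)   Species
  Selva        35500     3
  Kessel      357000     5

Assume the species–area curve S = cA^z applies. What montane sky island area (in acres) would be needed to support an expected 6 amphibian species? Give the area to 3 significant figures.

z = ln(5/3) / ln(357000/35500) = 0.5108 / 2.3082 = 0.2213
c = 3 / 35500^0.2213 = 3 / 10.16 = 0.2952
A = (6/0.2952)^(1/0.2213) ⇒ ln A = ln(20.33)/0.2213 = 13.6093
A = e^13.6093 ≈ 813682 acres

814000 acres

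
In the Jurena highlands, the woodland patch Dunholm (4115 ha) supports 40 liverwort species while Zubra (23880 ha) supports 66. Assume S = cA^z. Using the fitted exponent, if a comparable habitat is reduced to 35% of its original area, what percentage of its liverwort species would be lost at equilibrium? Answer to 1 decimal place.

z = ln(66/40) / ln(23880/4115) = 0.5008 / 1.7584 = 0.2848
S_new/S_old = (A_new/A_old)^z = 0.35^0.2848 = exp(0.2848 × -1.0498) = 0.7416
Fraction lost = 1 − 0.7416 = 0.2584

25.8%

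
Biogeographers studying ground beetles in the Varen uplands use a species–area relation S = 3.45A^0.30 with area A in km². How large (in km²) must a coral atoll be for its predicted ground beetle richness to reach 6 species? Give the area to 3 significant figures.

6.33 km²

6 = 3.45 × A^0.3  ⇒  A^0.3 = 6/3.45 = 1.739
ln A = ln(1.739) / 0.3 = 0.5534 / 0.3 = 1.8446
A = e^1.8446 ≈ 6.326 km²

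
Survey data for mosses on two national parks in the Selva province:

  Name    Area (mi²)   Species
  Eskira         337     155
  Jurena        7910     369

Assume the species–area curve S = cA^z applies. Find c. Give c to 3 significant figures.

z = ln(S₂/S₁) / ln(A₂/A₁) = ln(369/155) / ln(7910/337) = 0.8674 / 3.1558 = 0.2748
c = S₁ / A₁^z = 155 / 337^0.2748 = 155 / 4.951 = 31.3

31.3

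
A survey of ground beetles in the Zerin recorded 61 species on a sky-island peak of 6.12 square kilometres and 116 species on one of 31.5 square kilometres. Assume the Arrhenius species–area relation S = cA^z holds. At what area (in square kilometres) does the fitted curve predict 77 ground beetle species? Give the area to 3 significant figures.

11.1 square kilometres

z = ln(116/61) / ln(31.5/6.12) = 0.6427 / 1.6384 = 0.3923
c = 61 / 6.12^0.3923 = 61 / 2.035 = 29.97
A = (77/29.97)^(1/0.3923) ⇒ ln A = ln(2.569)/0.3923 = 2.4054
A = e^2.4054 ≈ 11.08 square kilometres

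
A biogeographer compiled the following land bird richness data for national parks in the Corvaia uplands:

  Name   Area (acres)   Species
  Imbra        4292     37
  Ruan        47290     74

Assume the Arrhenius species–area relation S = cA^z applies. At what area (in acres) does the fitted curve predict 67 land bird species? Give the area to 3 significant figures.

33500 acres

z = ln(74/37) / ln(47290/4292) = 0.6931 / 2.3995 = 0.2889
c = 37 / 4292^0.2889 = 37 / 11.2 = 3.303
A = (67/3.303)^(1/0.2889) ⇒ ln A = ln(20.29)/0.2889 = 10.4200
A = e^10.4200 ≈ 33525 acres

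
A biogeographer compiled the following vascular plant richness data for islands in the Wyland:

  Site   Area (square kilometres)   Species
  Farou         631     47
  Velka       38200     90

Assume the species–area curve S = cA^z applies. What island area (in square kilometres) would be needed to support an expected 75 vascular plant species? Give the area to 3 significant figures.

12100 square kilometres

z = ln(90/47) / ln(38200/631) = 0.6497 / 4.1033 = 0.1583
c = 47 / 631^0.1583 = 47 / 2.775 = 16.93
A = (75/16.93)^(1/0.1583) ⇒ ln A = ln(4.429)/0.1583 = 9.3990
A = e^9.3990 ≈ 12077 square kilometres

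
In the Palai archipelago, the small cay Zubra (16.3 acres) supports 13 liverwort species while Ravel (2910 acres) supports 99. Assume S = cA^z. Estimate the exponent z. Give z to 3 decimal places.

Taking logs: ln S = ln c + z ln A, so z = (ln S₂ − ln S₁)/(ln A₂ − ln A₁).
z = ln(99/13) / ln(2910/16.3) = ln(7.615) / ln(178.5) = 2.0302 / 5.1847 = 0.3916

0.392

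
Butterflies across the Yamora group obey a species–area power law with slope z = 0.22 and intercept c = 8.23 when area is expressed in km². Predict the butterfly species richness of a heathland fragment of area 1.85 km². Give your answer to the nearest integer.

9 species

S = 8.23 × 1.85^0.22 = 8.23 × 1.145 ≈ 9.423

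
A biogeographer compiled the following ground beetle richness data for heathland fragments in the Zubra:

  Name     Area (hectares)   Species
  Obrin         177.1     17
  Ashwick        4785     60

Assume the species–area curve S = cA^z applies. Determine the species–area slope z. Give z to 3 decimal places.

Taking logs: ln S = ln c + z ln A, so z = (ln S₂ − ln S₁)/(ln A₂ − ln A₁).
z = ln(60/17) / ln(4785/177.1) = ln(3.529) / ln(27.02) = 1.2611 / 3.2965 = 0.3826

0.383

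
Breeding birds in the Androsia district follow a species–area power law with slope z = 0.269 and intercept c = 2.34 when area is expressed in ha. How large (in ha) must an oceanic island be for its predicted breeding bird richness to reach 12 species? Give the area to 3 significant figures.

436 ha

12 = 2.34 × A^0.269  ⇒  A^0.269 = 12/2.34 = 5.128
ln A = ln(5.128) / 0.269 = 1.6348 / 0.269 = 6.0772
A = e^6.0772 ≈ 435.8 ha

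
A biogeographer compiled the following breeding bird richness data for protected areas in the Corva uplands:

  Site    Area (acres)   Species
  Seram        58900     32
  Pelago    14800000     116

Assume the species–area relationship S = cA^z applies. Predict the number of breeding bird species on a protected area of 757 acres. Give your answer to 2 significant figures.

12

z = ln(116/32) / ln(14800000/58900) = 1.2879 / 5.5265 = 0.2330
c = 32 / 58900^0.2330 = 32 / 12.93 = 2.475
S₃ = 2.475 × 757^0.2330 = 2.475 × 4.687 ≈ 11.6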